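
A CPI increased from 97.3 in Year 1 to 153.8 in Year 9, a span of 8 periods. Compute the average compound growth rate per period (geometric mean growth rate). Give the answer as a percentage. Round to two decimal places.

Growth factor = (153.8/97.3)^(1/8) = (1.580678)^(1/8) = 1.058901
Growth rate = 1.058901 − 1 = 0.058901 = 5.8901%

5.89%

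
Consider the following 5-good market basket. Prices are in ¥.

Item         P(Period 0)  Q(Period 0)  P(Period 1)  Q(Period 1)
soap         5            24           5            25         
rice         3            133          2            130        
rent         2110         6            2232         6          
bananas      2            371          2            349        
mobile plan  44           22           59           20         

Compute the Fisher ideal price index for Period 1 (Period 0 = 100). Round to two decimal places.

Laspeyres component (base-period weights):
ΣP(Period 1)Q(Period 0) = 5×24 + 2×133 + 2232×6 + 2×371 + 59×22 = 120 + 266 + 13392 + 742 + 1298 = 15818
ΣP(Period 0)Q(Period 0) = 5×24 + 3×133 + 2110×6 + 2×371 + 44×22 = 120 + 399 + 12660 + 742 + 968 = 14889
L = 15818 / 14889 × 100 = 106.2395
Paasche component (current-period weights):
ΣP(Period 1)Q(Period 1) = 5×25 + 2×130 + 2232×6 + 2×349 + 59×20 = 125 + 260 + 13392 + 698 + 1180 = 15655
ΣP(Period 0)Q(Period 1) = 5×25 + 3×130 + 2110×6 + 2×349 + 44×20 = 125 + 390 + 12660 + 698 + 880 = 14753
P = 15655 / 14753 × 100 = 106.1140
Fisher = √(L × P) = √(106.2395 × 106.1140) = 106.1767

106.18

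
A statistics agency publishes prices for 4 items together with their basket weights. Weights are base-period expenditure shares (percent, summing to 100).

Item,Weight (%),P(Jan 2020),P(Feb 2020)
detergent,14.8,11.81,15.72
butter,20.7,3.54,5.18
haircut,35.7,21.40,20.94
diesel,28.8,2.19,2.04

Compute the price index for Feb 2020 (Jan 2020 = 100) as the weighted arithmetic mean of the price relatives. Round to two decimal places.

111.75

detergent: 14.8 × (15.72/11.81) = 14.8 × 1.331075 = 19.6999
butter: 20.7 × (5.18/3.54) = 20.7 × 1.463277 = 30.2898
haircut: 35.7 × (20.94/21.40) = 35.7 × 0.978505 = 34.9326
diesel: 28.8 × (2.04/2.19) = 28.8 × 0.931507 = 26.8274
Index = Σ wᵢ·(p₁ᵢ/p₀ᵢ) = 19.6999 + 30.2898 + 34.9326 + 26.8274 = 111.7498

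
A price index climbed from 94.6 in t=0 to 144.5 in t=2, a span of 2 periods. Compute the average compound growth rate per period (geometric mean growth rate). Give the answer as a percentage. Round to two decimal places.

Growth factor = (144.5/94.6)^(1/2) = (1.527484)^(1/2) = 1.235914
Growth rate = 1.235914 − 1 = 0.235914 = 23.5914%

23.59%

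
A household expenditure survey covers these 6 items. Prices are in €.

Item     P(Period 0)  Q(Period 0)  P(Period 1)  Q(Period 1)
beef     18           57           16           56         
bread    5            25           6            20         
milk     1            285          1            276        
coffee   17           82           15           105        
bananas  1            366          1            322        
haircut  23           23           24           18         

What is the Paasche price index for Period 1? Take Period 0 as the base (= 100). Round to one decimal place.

92.7

Paasche price index uses current-period quantities as weights.
ΣP(Period 1)·Q(Period 1) = 16×56 + 6×20 + 1×276 + 15×105 + 1×322 + 24×18 = 896 + 120 + 276 + 1575 + 322 + 432 = 3621
ΣP(Period 0)·Q(Period 1) = 18×56 + 5×20 + 1×276 + 17×105 + 1×322 + 23×18 = 1008 + 100 + 276 + 1785 + 322 + 414 = 3905
Index = 3621 / 3905 × 100 = 92.7273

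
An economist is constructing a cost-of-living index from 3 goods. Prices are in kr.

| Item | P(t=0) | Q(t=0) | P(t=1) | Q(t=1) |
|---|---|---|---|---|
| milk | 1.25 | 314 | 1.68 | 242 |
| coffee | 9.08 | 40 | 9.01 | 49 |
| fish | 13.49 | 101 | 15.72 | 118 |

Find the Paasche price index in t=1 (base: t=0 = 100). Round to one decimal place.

Paasche price index uses current-period quantities as weights.
ΣP(t=1)·Q(t=1) = 1.68×242 + 9.01×49 + 15.72×118 = 406.56 + 441.49 + 1854.96 = 2703.01
ΣP(t=0)·Q(t=1) = 1.25×242 + 9.08×49 + 13.49×118 = 302.5 + 444.92 + 1591.82 = 2339.24
Index = 2703.01 / 2339.24 × 100 = 115.5508

115.6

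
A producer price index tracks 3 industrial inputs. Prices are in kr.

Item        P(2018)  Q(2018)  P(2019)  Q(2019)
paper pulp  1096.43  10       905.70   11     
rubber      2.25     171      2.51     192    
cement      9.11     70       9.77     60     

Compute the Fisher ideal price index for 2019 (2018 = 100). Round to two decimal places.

Laspeyres component (base-period weights):
ΣP(2019)Q(2018) = 905.70×10 + 2.51×171 + 9.77×70 = 9057 + 429.21 + 683.9 = 10170.11
ΣP(2018)Q(2018) = 1096.43×10 + 2.25×171 + 9.11×70 = 10964.3 + 384.75 + 637.7 = 11986.75
L = 10170.11 / 11986.75 × 100 = 84.8446
Paasche component (current-period weights):
ΣP(2019)Q(2019) = 905.70×11 + 2.51×192 + 9.77×60 = 9962.7 + 481.92 + 586.2 = 11030.82
ΣP(2018)Q(2019) = 1096.43×11 + 2.25×192 + 9.11×60 = 12060.73 + 432 + 546.6 = 13039.33
P = 11030.82 / 13039.33 × 100 = 84.5965
Fisher = √(L × P) = √(84.8446 × 84.5965) = 84.7205

84.72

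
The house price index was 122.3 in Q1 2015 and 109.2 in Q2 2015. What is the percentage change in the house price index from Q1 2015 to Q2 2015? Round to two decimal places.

Change = (109.2 − 122.3) / 122.3 × 100
       = -13.1 / 122.3 × 100 = -10.7114%

-10.71%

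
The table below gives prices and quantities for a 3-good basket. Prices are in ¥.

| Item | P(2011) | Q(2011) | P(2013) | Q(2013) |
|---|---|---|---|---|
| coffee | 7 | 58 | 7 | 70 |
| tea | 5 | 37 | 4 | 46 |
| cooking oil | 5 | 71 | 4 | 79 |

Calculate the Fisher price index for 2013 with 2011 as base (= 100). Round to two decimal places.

Laspeyres component (base-period weights):
ΣP(2013)Q(2011) = 7×58 + 4×37 + 4×71 = 406 + 148 + 284 = 838
ΣP(2011)Q(2011) = 7×58 + 5×37 + 5×71 = 406 + 185 + 355 = 946
L = 838 / 946 × 100 = 88.5835
Paasche component (current-period weights):
ΣP(2013)Q(2013) = 7×70 + 4×46 + 4×79 = 490 + 184 + 316 = 990
ΣP(2011)Q(2013) = 7×70 + 5×46 + 5×79 = 490 + 230 + 395 = 1115
P = 990 / 1115 × 100 = 88.7892
Fisher = √(L × P) = √(88.5835 × 88.7892) = 88.6863

88.69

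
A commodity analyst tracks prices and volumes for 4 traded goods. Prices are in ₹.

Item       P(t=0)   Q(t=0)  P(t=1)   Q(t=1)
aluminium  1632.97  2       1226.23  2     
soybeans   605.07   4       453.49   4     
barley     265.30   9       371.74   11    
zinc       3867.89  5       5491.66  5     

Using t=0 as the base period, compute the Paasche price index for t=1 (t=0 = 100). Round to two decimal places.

Paasche price index uses current-period quantities as weights.
ΣP(t=1)·Q(t=1) = 1226.23×2 + 453.49×4 + 371.74×11 + 5491.66×5 = 2452.46 + 1813.96 + 4089.14 + 27458.3 = 35813.86
ΣP(t=0)·Q(t=1) = 1632.97×2 + 605.07×4 + 265.30×11 + 3867.89×5 = 3265.94 + 2420.28 + 2918.3 + 19339.45 = 27943.97
Index = 35813.86 / 27943.97 × 100 = 128.1631

128.16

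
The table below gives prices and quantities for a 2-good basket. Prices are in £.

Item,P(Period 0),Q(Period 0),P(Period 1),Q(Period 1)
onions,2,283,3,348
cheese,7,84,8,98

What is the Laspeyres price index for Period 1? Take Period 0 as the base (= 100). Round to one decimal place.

Laspeyres price index uses base-period quantities as weights.
ΣP(Period 1)·Q(Period 0) = 3×283 + 8×84 = 849 + 672 = 1521
ΣP(Period 0)·Q(Period 0) = 2×283 + 7×84 = 566 + 588 = 1154
Index = 1521 / 1154 × 100 = 131.8024

131.8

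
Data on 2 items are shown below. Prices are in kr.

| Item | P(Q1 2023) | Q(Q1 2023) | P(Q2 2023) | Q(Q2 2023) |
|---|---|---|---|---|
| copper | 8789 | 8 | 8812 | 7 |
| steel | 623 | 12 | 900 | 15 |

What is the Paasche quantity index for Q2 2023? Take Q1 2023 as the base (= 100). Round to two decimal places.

92.48

Paasche quantity index uses current-period prices as weights.
ΣP(Q2 2023)·Q(Q2 2023) = 8812×7 + 900×15 = 61684 + 13500 = 75184
ΣP(Q2 2023)·Q(Q1 2023) = 8812×8 + 900×12 = 70496 + 10800 = 81296
Index = 75184 / 81296 × 100 = 92.4818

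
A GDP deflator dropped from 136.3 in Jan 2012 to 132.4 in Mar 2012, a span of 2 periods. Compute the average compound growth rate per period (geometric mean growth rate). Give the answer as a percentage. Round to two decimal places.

Growth factor = (132.4/136.3)^(1/2) = (0.971387)^(1/2) = 0.985589
Growth rate = 0.985589 − 1 = -0.014411 = -1.4411%

-1.44%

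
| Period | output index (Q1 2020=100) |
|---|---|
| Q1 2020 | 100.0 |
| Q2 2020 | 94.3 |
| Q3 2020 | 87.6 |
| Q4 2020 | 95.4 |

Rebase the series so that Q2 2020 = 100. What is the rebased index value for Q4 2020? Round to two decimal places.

101.17

Rebased(Q4 2020) = 95.4 / 94.3 × 100 = 101.1665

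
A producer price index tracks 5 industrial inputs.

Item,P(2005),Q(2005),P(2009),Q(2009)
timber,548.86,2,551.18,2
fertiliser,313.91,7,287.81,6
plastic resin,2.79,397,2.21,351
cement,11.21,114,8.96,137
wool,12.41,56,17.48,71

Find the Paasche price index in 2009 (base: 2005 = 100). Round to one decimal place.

95.2

Paasche price index uses current-period quantities as weights.
ΣP(2009)·Q(2009) = 551.18×2 + 287.81×6 + 2.21×351 + 8.96×137 + 17.48×71 = 1102.36 + 1726.86 + 775.71 + 1227.52 + 1241.08 = 6073.53
ΣP(2005)·Q(2009) = 548.86×2 + 313.91×6 + 2.79×351 + 11.21×137 + 12.41×71 = 1097.72 + 1883.46 + 979.29 + 1535.77 + 881.11 = 6377.35
Index = 6073.53 / 6377.35 × 100 = 95.2360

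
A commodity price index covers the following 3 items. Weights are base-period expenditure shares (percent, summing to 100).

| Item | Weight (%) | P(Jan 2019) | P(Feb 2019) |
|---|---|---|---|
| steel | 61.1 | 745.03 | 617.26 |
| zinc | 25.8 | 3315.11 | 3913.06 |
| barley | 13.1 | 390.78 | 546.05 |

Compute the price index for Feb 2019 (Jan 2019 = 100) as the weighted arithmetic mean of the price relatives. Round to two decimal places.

steel: 61.1 × (617.26/745.03) = 61.1 × 0.828504 = 50.6216
zinc: 25.8 × (3913.06/3315.11) = 25.8 × 1.180371 = 30.4536
barley: 13.1 × (546.05/390.78) = 13.1 × 1.397334 = 18.3051
Index = Σ wᵢ·(p₁ᵢ/p₀ᵢ) = 50.6216 + 30.4536 + 18.3051 = 99.3802

99.38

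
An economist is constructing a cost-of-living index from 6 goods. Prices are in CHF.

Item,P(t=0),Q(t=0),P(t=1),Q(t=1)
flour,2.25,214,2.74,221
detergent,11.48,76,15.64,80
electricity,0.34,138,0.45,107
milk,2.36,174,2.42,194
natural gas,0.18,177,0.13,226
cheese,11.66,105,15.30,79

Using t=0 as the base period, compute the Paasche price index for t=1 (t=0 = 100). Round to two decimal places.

Paasche price index uses current-period quantities as weights.
ΣP(t=1)·Q(t=1) = 2.74×221 + 15.64×80 + 0.45×107 + 2.42×194 + 0.13×226 + 15.30×79 = 605.54 + 1251.2 + 48.15 + 469.48 + 29.38 + 1208.7 = 3612.45
ΣP(t=0)·Q(t=1) = 2.25×221 + 11.48×80 + 0.34×107 + 2.36×194 + 0.18×226 + 11.66×79 = 497.25 + 918.4 + 36.38 + 457.84 + 40.68 + 921.14 = 2871.69
Index = 3612.45 / 2871.69 × 100 = 125.7953

125.80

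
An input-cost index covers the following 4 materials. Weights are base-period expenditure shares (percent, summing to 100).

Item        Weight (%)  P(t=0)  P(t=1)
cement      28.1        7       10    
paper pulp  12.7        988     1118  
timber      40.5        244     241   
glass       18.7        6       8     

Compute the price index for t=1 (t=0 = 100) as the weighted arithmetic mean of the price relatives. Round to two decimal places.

119.45

cement: 28.1 × (10/7) = 28.1 × 1.428571 = 40.1429
paper pulp: 12.7 × (1118/988) = 12.7 × 1.131579 = 14.3711
timber: 40.5 × (241/244) = 40.5 × 0.987705 = 40.0020
glass: 18.7 × (8/6) = 18.7 × 1.333333 = 24.9333
Index = Σ wᵢ·(p₁ᵢ/p₀ᵢ) = 40.1429 + 14.3711 + 40.0020 + 24.9333 = 119.4493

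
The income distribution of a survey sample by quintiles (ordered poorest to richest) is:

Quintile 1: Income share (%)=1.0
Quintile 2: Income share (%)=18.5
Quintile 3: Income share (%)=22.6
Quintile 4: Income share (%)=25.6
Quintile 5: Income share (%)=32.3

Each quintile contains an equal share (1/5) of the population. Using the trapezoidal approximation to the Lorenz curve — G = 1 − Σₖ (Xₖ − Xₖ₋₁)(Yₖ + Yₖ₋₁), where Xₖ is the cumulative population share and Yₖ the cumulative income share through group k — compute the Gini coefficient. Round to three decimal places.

Cumulative income shares Yₖ: 0.0100, 0.1950, 0.4210, 0.6770, 1.0000
Σ (Xₖ−Xₖ₋₁)(Yₖ+Yₖ₋₁) = (1/5)(0.0100+0.0000) + (1/5)(0.1950+0.0100) + (1/5)(0.4210+0.1950) + (1/5)(0.6770+0.4210) + (1/5)(1.0000+0.6770)
  = 0.0020 + 0.0410 + 0.1232 + 0.2196 + 0.3354 = 0.7212
G = 1 − 0.7212 = 0.2788

0.279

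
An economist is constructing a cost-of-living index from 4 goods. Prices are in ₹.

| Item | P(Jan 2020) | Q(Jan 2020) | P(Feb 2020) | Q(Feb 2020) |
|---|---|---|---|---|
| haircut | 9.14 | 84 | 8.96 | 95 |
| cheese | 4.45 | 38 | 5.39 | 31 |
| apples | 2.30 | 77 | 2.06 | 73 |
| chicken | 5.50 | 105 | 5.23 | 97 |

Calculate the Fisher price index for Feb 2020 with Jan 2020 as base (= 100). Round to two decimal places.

98.30

Laspeyres component (base-period weights):
ΣP(Feb 2020)Q(Jan 2020) = 8.96×84 + 5.39×38 + 2.06×77 + 5.23×105 = 752.64 + 204.82 + 158.62 + 549.15 = 1665.23
ΣP(Jan 2020)Q(Jan 2020) = 9.14×84 + 4.45×38 + 2.30×77 + 5.50×105 = 767.76 + 169.1 + 177.1 + 577.5 = 1691.46
L = 1665.23 / 1691.46 × 100 = 98.4493
Paasche component (current-period weights):
ΣP(Feb 2020)Q(Feb 2020) = 8.96×95 + 5.39×31 + 2.06×73 + 5.23×97 = 851.2 + 167.09 + 150.38 + 507.31 = 1675.98
ΣP(Jan 2020)Q(Feb 2020) = 9.14×95 + 4.45×31 + 2.30×73 + 5.50×97 = 868.3 + 137.95 + 167.9 + 533.5 = 1707.65
P = 1675.98 / 1707.65 × 100 = 98.1454
Fisher = √(L × P) = √(98.4493 × 98.1454) = 98.2972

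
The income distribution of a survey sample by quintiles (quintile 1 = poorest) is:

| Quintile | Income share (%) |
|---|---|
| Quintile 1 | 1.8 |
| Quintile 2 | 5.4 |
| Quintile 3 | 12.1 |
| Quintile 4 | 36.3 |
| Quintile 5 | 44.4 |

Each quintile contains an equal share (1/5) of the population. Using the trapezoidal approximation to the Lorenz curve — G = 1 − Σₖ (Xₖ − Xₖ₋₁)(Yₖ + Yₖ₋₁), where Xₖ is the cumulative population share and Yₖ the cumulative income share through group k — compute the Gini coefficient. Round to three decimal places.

0.464

Cumulative income shares Yₖ: 0.0180, 0.0720, 0.1930, 0.5560, 1.0000
Σ (Xₖ−Xₖ₋₁)(Yₖ+Yₖ₋₁) = (1/5)(0.0180+0.0000) + (1/5)(0.0720+0.0180) + (1/5)(0.1930+0.0720) + (1/5)(0.5560+0.1930) + (1/5)(1.0000+0.5560)
  = 0.0036 + 0.0180 + 0.0530 + 0.1498 + 0.3112 = 0.5356
G = 1 − 0.5356 = 0.4644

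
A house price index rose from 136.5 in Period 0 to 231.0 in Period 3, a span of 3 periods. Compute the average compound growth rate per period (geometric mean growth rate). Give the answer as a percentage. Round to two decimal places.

19.17%

Growth factor = (231.0/136.5)^(1/3) = (1.692308)^(1/3) = 1.191680
Growth rate = 1.191680 − 1 = 0.191680 = 19.1680%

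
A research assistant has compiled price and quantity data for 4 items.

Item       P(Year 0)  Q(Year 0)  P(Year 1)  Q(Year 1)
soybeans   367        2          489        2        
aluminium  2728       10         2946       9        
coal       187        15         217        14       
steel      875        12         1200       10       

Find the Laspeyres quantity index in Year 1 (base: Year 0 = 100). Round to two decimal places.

Laspeyres quantity index uses base-period prices as weights.
ΣP(Year 0)·Q(Year 1) = 367×2 + 2728×9 + 187×14 + 875×10 = 734 + 24552 + 2618 + 8750 = 36654
ΣP(Year 0)·Q(Year 0) = 367×2 + 2728×10 + 187×15 + 875×12 = 734 + 27280 + 2805 + 10500 = 41319
Index = 36654 / 41319 × 100 = 88.7098

88.71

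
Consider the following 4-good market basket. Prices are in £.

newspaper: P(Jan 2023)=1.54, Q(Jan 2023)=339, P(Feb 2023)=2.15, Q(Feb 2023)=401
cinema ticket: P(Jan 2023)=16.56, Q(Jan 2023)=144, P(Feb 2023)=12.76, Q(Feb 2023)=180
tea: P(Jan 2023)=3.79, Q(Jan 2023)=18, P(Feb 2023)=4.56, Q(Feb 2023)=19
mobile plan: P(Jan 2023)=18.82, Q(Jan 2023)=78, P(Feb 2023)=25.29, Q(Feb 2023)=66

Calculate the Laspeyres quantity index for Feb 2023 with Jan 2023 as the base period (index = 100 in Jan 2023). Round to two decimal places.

110.57

Laspeyres quantity index uses base-period prices as weights.
ΣP(Jan 2023)·Q(Feb 2023) = 1.54×401 + 16.56×180 + 3.79×19 + 18.82×66 = 617.54 + 2980.8 + 72.01 + 1242.12 = 4912.47
ΣP(Jan 2023)·Q(Jan 2023) = 1.54×339 + 16.56×144 + 3.79×18 + 18.82×78 = 522.06 + 2384.64 + 68.22 + 1467.96 = 4442.88
Index = 4912.47 / 4442.88 × 100 = 110.5695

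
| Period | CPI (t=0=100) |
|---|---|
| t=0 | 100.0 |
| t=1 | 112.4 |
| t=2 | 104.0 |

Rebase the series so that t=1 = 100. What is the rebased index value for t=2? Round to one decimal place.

92.5

Rebased(t=2) = 104.0 / 112.4 × 100 = 92.5267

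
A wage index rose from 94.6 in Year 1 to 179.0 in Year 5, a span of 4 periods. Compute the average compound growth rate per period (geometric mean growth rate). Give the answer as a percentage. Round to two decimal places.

Growth factor = (179.0/94.6)^(1/4) = (1.892178)^(1/4) = 1.172845
Growth rate = 1.172845 − 1 = 0.172845 = 17.2845%

17.28%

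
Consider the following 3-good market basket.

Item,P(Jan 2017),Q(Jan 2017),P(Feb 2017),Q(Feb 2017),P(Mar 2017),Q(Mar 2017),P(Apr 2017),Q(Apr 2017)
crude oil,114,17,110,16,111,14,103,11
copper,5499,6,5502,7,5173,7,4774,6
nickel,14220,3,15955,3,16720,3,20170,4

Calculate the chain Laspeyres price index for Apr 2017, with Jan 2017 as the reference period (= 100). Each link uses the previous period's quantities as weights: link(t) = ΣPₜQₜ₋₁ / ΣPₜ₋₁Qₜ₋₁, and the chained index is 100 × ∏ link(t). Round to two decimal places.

115.68

Link Jan 2017→Feb 2017:
ΣP(Feb 2017)Q(Jan 2017) = 110×17 + 5502×6 + 15955×3 = 1870 + 33012 + 47865 = 82747
ΣP(Jan 2017)Q(Jan 2017) = 114×17 + 5499×6 + 14220×3 = 1938 + 32994 + 42660 = 77592
link = 82747/77592 = 1.066437
Link Feb 2017→Mar 2017:
ΣP(Mar 2017)Q(Feb 2017) = 111×16 + 5173×7 + 16720×3 = 1776 + 36211 + 50160 = 88147
ΣP(Feb 2017)Q(Feb 2017) = 110×16 + 5502×7 + 15955×3 = 1760 + 38514 + 47865 = 88139
link = 88147/88139 = 1.000091
Link Mar 2017→Apr 2017:
ΣP(Apr 2017)Q(Mar 2017) = 103×14 + 4774×7 + 20170×3 = 1442 + 33418 + 60510 = 95370
ΣP(Mar 2017)Q(Mar 2017) = 111×14 + 5173×7 + 16720×3 = 1554 + 36211 + 50160 = 87925
link = 95370/87925 = 1.084674
Chained index = 100 × 1.066437 × 1.000091 × 1.084674 = 115.6842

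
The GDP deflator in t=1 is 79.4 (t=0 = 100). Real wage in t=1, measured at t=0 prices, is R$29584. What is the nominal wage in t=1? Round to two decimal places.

Nominal = Real × (Index/100) = 29584 × (79.4/100)
        = 29584 × 0.794 = 23489.6960

23489.70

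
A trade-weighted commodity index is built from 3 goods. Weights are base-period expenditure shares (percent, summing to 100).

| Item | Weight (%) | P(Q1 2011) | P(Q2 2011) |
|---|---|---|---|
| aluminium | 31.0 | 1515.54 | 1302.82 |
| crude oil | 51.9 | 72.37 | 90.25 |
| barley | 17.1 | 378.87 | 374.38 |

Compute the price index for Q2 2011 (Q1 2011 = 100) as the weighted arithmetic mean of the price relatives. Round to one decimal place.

108.3

aluminium: 31.0 × (1302.82/1515.54) = 31.0 × 0.859641 = 26.6489
crude oil: 51.9 × (90.25/72.37) = 51.9 × 1.247064 = 64.7226
barley: 17.1 × (374.38/378.87) = 17.1 × 0.988149 = 16.8973
Index = Σ wᵢ·(p₁ᵢ/p₀ᵢ) = 26.6489 + 64.7226 + 16.8973 = 108.2688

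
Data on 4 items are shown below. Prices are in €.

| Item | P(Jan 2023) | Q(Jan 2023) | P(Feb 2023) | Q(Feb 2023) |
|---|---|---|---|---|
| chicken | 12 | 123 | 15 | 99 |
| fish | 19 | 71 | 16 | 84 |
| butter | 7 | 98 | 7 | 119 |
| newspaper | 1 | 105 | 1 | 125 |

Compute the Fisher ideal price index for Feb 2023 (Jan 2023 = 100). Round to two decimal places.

102.75

Laspeyres component (base-period weights):
ΣP(Feb 2023)Q(Jan 2023) = 15×123 + 16×71 + 7×98 + 1×105 = 1845 + 1136 + 686 + 105 = 3772
ΣP(Jan 2023)Q(Jan 2023) = 12×123 + 19×71 + 7×98 + 1×105 = 1476 + 1349 + 686 + 105 = 3616
L = 3772 / 3616 × 100 = 104.3142
Paasche component (current-period weights):
ΣP(Feb 2023)Q(Feb 2023) = 15×99 + 16×84 + 7×119 + 1×125 = 1485 + 1344 + 833 + 125 = 3787
ΣP(Jan 2023)Q(Feb 2023) = 12×99 + 19×84 + 7×119 + 1×125 = 1188 + 1596 + 833 + 125 = 3742
P = 3787 / 3742 × 100 = 101.2026
Fisher = √(L × P) = √(104.3142 × 101.2026) = 102.7466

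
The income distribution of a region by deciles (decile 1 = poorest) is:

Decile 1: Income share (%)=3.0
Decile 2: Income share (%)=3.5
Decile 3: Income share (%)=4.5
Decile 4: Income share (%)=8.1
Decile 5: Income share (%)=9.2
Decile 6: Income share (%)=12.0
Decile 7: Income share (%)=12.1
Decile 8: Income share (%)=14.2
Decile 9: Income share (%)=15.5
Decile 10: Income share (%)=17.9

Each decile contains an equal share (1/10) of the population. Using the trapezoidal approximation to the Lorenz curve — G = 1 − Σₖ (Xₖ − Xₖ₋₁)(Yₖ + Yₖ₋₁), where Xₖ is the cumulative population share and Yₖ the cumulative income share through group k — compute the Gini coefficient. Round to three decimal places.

0.281

Cumulative income shares Yₖ: 0.0300, 0.0650, 0.1100, 0.1910, 0.2830, 0.4030, 0.5240, 0.6660, 0.8210, 1.0000
Σ (Xₖ−Xₖ₋₁)(Yₖ+Yₖ₋₁) = (1/10)(0.0300+0.0000) + (1/10)(0.0650+0.0300) + (1/10)(0.1100+0.0650) + (1/10)(0.1910+0.1100) + (1/10)(0.2830+0.1910) + (1/10)(0.4030+0.2830) + (1/10)(0.5240+0.4030) + (1/10)(0.6660+0.5240) + (1/10)(0.8210+0.6660) + (1/10)(1.0000+0.8210)
  = 0.0030 + 0.0095 + 0.0175 + 0.0301 + 0.0474 + 0.0686 + 0.0927 + 0.1190 + 0.1487 + 0.1821 = 0.7186
G = 1 − 0.7186 = 0.2814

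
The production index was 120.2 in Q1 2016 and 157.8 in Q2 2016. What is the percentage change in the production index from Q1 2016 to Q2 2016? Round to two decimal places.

Change = (157.8 − 120.2) / 120.2 × 100
       = 37.6 / 120.2 × 100 = 31.2812%

31.28%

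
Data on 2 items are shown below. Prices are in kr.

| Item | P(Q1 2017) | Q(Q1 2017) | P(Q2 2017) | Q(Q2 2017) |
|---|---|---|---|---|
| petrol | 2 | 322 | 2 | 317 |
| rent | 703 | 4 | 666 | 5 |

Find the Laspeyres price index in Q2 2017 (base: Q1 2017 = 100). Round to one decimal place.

95.7

Laspeyres price index uses base-period quantities as weights.
ΣP(Q2 2017)·Q(Q1 2017) = 2×322 + 666×4 = 644 + 2664 = 3308
ΣP(Q1 2017)·Q(Q1 2017) = 2×322 + 703×4 = 644 + 2812 = 3456
Index = 3308 / 3456 × 100 = 95.7176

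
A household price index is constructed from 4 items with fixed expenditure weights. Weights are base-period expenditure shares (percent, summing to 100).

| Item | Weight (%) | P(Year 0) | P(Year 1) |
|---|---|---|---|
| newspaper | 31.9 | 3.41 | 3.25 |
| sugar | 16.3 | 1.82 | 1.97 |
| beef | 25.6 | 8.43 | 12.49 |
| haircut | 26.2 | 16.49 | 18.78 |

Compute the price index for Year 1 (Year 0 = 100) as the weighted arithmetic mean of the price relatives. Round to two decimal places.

newspaper: 31.9 × (3.25/3.41) = 31.9 × 0.953079 = 30.4032
sugar: 16.3 × (1.97/1.82) = 16.3 × 1.082418 = 17.6434
beef: 25.6 × (12.49/8.43) = 25.6 × 1.481613 = 37.9293
haircut: 26.2 × (18.78/16.49) = 26.2 × 1.138872 = 29.8384
Index = Σ wᵢ·(p₁ᵢ/p₀ᵢ) = 30.4032 + 17.6434 + 37.9293 + 29.8384 = 115.8144

115.81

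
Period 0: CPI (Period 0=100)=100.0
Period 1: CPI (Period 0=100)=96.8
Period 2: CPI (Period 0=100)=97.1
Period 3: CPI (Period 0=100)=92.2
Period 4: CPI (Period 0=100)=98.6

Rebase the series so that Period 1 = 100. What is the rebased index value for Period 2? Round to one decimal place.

100.3

Rebased(Period 2) = 97.1 / 96.8 × 100 = 100.3099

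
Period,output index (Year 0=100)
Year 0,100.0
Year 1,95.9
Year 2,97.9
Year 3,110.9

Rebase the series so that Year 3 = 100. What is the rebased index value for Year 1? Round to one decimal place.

86.5

Rebased(Year 1) = 95.9 / 110.9 × 100 = 86.4743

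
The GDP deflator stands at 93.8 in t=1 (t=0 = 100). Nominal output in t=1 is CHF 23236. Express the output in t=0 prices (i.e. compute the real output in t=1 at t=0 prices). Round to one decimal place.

24771.9

Real = Nominal ÷ (Index/100) = 23236 ÷ (93.8/100)
     = 23236 ÷ 0.938 = 24771.8550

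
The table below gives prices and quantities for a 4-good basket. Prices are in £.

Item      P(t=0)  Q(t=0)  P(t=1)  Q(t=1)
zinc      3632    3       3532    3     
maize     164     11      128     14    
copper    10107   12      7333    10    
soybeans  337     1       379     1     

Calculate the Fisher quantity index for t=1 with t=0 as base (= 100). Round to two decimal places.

85.54

Laspeyres component (base-period weights):
ΣP(t=0)Q(t=1) = 3632×3 + 164×14 + 10107×10 + 337×1 = 10896 + 2296 + 101070 + 337 = 114599
ΣP(t=0)Q(t=0) = 3632×3 + 164×11 + 10107×12 + 337×1 = 10896 + 1804 + 121284 + 337 = 134321
L = 114599 / 134321 × 100 = 85.3173
Paasche component (current-period weights):
ΣP(t=1)Q(t=1) = 3532×3 + 128×14 + 7333×10 + 379×1 = 10596 + 1792 + 73330 + 379 = 86097
ΣP(t=1)Q(t=0) = 3532×3 + 128×11 + 7333×12 + 379×1 = 10596 + 1408 + 87996 + 379 = 100379
P = 86097 / 100379 × 100 = 85.7719
Fisher = √(L × P) = √(85.3173 × 85.7719) = 85.5443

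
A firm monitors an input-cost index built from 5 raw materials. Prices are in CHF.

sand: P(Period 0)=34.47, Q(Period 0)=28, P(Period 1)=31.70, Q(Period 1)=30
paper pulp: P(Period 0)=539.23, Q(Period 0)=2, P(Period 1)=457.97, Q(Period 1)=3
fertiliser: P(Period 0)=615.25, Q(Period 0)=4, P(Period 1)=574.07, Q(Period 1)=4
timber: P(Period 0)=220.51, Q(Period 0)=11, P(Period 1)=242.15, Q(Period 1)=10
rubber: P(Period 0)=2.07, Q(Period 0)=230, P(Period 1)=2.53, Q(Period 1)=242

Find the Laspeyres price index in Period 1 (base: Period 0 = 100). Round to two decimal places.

Laspeyres price index uses base-period quantities as weights.
ΣP(Period 1)·Q(Period 0) = 31.70×28 + 457.97×2 + 574.07×4 + 242.15×11 + 2.53×230 = 887.6 + 915.94 + 2296.28 + 2663.65 + 581.9 = 7345.37
ΣP(Period 0)·Q(Period 0) = 34.47×28 + 539.23×2 + 615.25×4 + 220.51×11 + 2.07×230 = 965.16 + 1078.46 + 2461 + 2425.61 + 476.1 = 7406.33
Index = 7345.37 / 7406.33 × 100 = 99.1769

99.18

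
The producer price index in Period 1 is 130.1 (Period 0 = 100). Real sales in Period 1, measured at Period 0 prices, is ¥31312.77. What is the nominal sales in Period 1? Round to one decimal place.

40737.9

Nominal = Real × (Index/100) = 31312.77 × (130.1/100)
        = 31312.77 × 1.301 = 40737.9138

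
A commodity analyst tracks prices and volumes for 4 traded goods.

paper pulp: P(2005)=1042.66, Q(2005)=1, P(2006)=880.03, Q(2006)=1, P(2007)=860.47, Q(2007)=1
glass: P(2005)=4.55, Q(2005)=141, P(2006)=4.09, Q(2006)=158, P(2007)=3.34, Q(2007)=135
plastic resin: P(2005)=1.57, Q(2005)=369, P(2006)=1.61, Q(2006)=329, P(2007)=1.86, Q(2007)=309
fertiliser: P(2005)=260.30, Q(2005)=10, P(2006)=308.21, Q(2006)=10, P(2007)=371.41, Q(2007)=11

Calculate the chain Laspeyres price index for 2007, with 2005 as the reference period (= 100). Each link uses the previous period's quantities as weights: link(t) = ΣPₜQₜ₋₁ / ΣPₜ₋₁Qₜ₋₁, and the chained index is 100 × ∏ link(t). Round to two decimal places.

117.30

Link 2005→2006:
ΣP(2006)Q(2005) = 880.03×1 + 4.09×141 + 1.61×369 + 308.21×10 = 880.03 + 576.69 + 594.09 + 3082.1 = 5132.91
ΣP(2005)Q(2005) = 1042.66×1 + 4.55×141 + 1.57×369 + 260.30×10 = 1042.66 + 641.55 + 579.33 + 2603 = 4866.54
link = 5132.91/4866.54 = 1.054735
Link 2006→2007:
ΣP(2007)Q(2006) = 860.47×1 + 3.34×158 + 1.86×329 + 371.41×10 = 860.47 + 527.72 + 611.94 + 3714.1 = 5714.23
ΣP(2006)Q(2006) = 880.03×1 + 4.09×158 + 1.61×329 + 308.21×10 = 880.03 + 646.22 + 529.69 + 3082.1 = 5138.04
link = 5714.23/5138.04 = 1.112142
Chained index = 100 × 1.054735 × 1.112142 = 117.3015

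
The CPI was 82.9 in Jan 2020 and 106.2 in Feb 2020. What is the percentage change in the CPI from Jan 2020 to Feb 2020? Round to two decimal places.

Change = (106.2 − 82.9) / 82.9 × 100
       = 23.3 / 82.9 × 100 = 28.1062%

28.11%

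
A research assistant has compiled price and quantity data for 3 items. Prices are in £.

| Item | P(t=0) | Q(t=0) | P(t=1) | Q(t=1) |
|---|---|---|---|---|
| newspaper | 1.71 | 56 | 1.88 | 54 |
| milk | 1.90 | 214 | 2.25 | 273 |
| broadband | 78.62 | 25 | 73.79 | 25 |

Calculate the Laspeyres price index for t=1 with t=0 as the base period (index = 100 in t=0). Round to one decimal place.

98.5

Laspeyres price index uses base-period quantities as weights.
ΣP(t=1)·Q(t=0) = 1.88×56 + 2.25×214 + 73.79×25 = 105.28 + 481.5 + 1844.75 = 2431.53
ΣP(t=0)·Q(t=0) = 1.71×56 + 1.90×214 + 78.62×25 = 95.76 + 406.6 + 1965.5 = 2467.86
Index = 2431.53 / 2467.86 × 100 = 98.5279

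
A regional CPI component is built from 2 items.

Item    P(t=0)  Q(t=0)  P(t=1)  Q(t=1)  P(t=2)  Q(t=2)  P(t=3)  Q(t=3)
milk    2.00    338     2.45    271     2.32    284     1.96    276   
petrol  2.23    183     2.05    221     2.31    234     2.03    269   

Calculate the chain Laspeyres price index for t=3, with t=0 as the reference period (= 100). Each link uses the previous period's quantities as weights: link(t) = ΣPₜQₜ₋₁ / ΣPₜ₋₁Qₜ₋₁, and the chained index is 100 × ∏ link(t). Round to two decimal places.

Link t=0→t=1:
ΣP(t=1)Q(t=0) = 2.45×338 + 2.05×183 = 828.1 + 375.15 = 1203.25
ΣP(t=0)Q(t=0) = 2.00×338 + 2.23×183 = 676 + 408.09 = 1084.09
link = 1203.25/1084.09 = 1.109917
Link t=1→t=2:
ΣP(t=2)Q(t=1) = 2.32×271 + 2.31×221 = 628.72 + 510.51 = 1139.23
ΣP(t=1)Q(t=1) = 2.45×271 + 2.05×221 = 663.95 + 453.05 = 1117
link = 1139.23/1117 = 1.019902
Link t=2→t=3:
ΣP(t=3)Q(t=2) = 1.96×284 + 2.03×234 = 556.64 + 475.02 = 1031.66
ΣP(t=2)Q(t=2) = 2.32×284 + 2.31×234 = 658.88 + 540.54 = 1199.42
link = 1031.66/1199.42 = 0.860132
Chained index = 100 × 1.109917 × 1.019902 × 0.860132 = 97.3675

97.37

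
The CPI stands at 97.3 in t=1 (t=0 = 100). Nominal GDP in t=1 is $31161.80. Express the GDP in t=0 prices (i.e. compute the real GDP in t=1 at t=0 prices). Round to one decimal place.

Real = Nominal ÷ (Index/100) = 31161.80 ÷ (97.3/100)
     = 31161.80 ÷ 0.973 = 32026.5159

32026.5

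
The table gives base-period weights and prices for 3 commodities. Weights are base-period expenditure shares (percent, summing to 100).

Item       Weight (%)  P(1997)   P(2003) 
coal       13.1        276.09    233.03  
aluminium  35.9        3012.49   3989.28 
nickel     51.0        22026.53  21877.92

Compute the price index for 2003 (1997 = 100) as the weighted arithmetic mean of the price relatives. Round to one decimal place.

109.3

coal: 13.1 × (233.03/276.09) = 13.1 × 0.844036 = 11.0569
aluminium: 35.9 × (3989.28/3012.49) = 35.9 × 1.324247 = 47.5405
nickel: 51.0 × (21877.92/22026.53) = 51.0 × 0.993253 = 50.6559
Index = Σ wᵢ·(p₁ᵢ/p₀ᵢ) = 11.0569 + 47.5405 + 50.6559 = 109.2532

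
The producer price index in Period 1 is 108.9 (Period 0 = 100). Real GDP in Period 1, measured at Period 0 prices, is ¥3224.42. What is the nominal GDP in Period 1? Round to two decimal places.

Nominal = Real × (Index/100) = 3224.42 × (108.9/100)
        = 3224.42 × 1.089 = 3511.3934

3511.39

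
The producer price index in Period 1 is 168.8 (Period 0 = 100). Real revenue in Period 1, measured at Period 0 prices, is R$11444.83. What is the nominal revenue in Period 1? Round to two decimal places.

Nominal = Real × (Index/100) = 11444.83 × (168.8/100)
        = 11444.83 × 1.688 = 19318.8730

19318.87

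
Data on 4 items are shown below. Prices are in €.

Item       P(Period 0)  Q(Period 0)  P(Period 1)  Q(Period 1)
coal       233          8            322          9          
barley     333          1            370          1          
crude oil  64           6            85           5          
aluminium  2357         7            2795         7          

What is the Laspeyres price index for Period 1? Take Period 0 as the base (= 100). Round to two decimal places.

Laspeyres price index uses base-period quantities as weights.
ΣP(Period 1)·Q(Period 0) = 322×8 + 370×1 + 85×6 + 2795×7 = 2576 + 370 + 510 + 19565 = 23021
ΣP(Period 0)·Q(Period 0) = 233×8 + 333×1 + 64×6 + 2357×7 = 1864 + 333 + 384 + 16499 = 19080
Index = 23021 / 19080 × 100 = 120.6551

120.66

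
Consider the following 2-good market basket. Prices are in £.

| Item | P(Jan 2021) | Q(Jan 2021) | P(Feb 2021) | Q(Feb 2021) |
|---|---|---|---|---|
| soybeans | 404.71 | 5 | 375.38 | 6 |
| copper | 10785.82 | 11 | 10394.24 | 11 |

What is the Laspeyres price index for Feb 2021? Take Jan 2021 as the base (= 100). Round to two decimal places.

Laspeyres price index uses base-period quantities as weights.
ΣP(Feb 2021)·Q(Jan 2021) = 375.38×5 + 10394.24×11 = 1876.9 + 114336.64 = 116213.54
ΣP(Jan 2021)·Q(Jan 2021) = 404.71×5 + 10785.82×11 = 2023.55 + 118644.02 = 120667.57
Index = 116213.54 / 120667.57 × 100 = 96.3088

96.31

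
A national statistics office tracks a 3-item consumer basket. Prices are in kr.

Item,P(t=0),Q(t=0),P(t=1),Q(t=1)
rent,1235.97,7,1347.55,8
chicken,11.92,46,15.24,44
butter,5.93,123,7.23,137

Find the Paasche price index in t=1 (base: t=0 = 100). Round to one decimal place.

110.8

Paasche price index uses current-period quantities as weights.
ΣP(t=1)·Q(t=1) = 1347.55×8 + 15.24×44 + 7.23×137 = 10780.4 + 670.56 + 990.51 = 12441.47
ΣP(t=0)·Q(t=1) = 1235.97×8 + 11.92×44 + 5.93×137 = 9887.76 + 524.48 + 812.41 = 11224.65
Index = 12441.47 / 11224.65 × 100 = 110.8406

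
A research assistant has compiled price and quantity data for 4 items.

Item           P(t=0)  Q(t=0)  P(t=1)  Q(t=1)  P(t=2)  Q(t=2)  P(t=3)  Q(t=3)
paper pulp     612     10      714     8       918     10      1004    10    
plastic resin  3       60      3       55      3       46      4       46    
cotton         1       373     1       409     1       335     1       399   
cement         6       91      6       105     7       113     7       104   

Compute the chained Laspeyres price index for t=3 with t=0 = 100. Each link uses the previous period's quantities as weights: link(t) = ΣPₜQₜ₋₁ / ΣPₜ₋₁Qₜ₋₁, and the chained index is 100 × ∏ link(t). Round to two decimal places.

Link t=0→t=1:
ΣP(t=1)Q(t=0) = 714×10 + 3×60 + 1×373 + 6×91 = 7140 + 180 + 373 + 546 = 8239
ΣP(t=0)Q(t=0) = 612×10 + 3×60 + 1×373 + 6×91 = 6120 + 180 + 373 + 546 = 7219
link = 8239/7219 = 1.141294
Link t=1→t=2:
ΣP(t=2)Q(t=1) = 918×8 + 3×55 + 1×409 + 7×105 = 7344 + 165 + 409 + 735 = 8653
ΣP(t=1)Q(t=1) = 714×8 + 3×55 + 1×409 + 6×105 = 5712 + 165 + 409 + 630 = 6916
link = 8653/6916 = 1.251157
Link t=2→t=3:
ΣP(t=3)Q(t=2) = 1004×10 + 4×46 + 1×335 + 7×113 = 10040 + 184 + 335 + 791 = 11350
ΣP(t=2)Q(t=2) = 918×10 + 3×46 + 1×335 + 7×113 = 9180 + 138 + 335 + 791 = 10444
link = 11350/10444 = 1.086748
Chained index = 100 × 1.141294 × 1.251157 × 1.086748 = 155.1809

155.18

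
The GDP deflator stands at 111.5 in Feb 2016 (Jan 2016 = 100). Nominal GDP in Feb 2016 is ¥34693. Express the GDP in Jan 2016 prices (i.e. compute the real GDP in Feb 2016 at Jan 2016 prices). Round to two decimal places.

Real = Nominal ÷ (Index/100) = 34693 ÷ (111.5/100)
     = 34693 ÷ 1.115 = 31114.7982

31114.80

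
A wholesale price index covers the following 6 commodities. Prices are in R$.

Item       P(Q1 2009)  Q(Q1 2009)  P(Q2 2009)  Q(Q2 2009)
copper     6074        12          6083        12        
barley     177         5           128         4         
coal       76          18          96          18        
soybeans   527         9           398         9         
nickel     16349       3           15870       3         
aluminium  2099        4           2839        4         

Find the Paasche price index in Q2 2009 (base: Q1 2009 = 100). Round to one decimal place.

Paasche price index uses current-period quantities as weights.
ΣP(Q2 2009)·Q(Q2 2009) = 6083×12 + 128×4 + 96×18 + 398×9 + 15870×3 + 2839×4 = 72996 + 512 + 1728 + 3582 + 47610 + 11356 = 137784
ΣP(Q1 2009)·Q(Q2 2009) = 6074×12 + 177×4 + 76×18 + 527×9 + 16349×3 + 2099×4 = 72888 + 708 + 1368 + 4743 + 49047 + 8396 = 137150
Index = 137784 / 137150 × 100 = 100.4623

100.5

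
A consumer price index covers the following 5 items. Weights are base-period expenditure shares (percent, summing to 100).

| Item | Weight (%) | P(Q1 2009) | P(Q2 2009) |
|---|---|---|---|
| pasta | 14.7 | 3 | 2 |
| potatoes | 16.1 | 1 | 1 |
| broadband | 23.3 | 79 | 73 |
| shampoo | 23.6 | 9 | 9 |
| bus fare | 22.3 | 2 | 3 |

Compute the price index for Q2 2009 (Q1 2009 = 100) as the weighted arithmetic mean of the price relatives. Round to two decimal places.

pasta: 14.7 × (2/3) = 14.7 × 0.666667 = 9.8000
potatoes: 16.1 × (1/1) = 16.1 × 1.000000 = 16.1000
broadband: 23.3 × (73/79) = 23.3 × 0.924051 = 21.5304
shampoo: 23.6 × (9/9) = 23.6 × 1.000000 = 23.6000
bus fare: 22.3 × (3/2) = 22.3 × 1.500000 = 33.4500
Index = Σ wᵢ·(p₁ᵢ/p₀ᵢ) = 9.8000 + 16.1000 + 21.5304 + 23.6000 + 33.4500 = 104.4804

104.48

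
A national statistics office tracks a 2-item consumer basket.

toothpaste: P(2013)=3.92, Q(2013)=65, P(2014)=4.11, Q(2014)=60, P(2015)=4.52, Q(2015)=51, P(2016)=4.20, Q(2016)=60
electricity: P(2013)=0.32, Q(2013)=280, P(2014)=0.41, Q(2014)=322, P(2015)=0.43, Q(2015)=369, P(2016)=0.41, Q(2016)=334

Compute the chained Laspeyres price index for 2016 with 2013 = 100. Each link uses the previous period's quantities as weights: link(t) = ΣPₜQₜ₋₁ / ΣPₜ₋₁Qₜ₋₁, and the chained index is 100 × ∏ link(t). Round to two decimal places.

Link 2013→2014:
ΣP(2014)Q(2013) = 4.11×65 + 0.41×280 = 267.15 + 114.8 = 381.95
ΣP(2013)Q(2013) = 3.92×65 + 0.32×280 = 254.8 + 89.6 = 344.4
link = 381.95/344.4 = 1.109030
Link 2014→2015:
ΣP(2015)Q(2014) = 4.52×60 + 0.43×322 = 271.2 + 138.46 = 409.66
ΣP(2014)Q(2014) = 4.11×60 + 0.41×322 = 246.6 + 132.02 = 378.62
link = 409.66/378.62 = 1.081982
Link 2015→2016:
ΣP(2016)Q(2015) = 4.20×51 + 0.41×369 = 214.2 + 151.29 = 365.49
ΣP(2015)Q(2015) = 4.52×51 + 0.43×369 = 230.52 + 158.67 = 389.19
link = 365.49/389.19 = 0.939104
Chained index = 100 × 1.109030 × 1.081982 × 0.939104 = 112.6879

112.69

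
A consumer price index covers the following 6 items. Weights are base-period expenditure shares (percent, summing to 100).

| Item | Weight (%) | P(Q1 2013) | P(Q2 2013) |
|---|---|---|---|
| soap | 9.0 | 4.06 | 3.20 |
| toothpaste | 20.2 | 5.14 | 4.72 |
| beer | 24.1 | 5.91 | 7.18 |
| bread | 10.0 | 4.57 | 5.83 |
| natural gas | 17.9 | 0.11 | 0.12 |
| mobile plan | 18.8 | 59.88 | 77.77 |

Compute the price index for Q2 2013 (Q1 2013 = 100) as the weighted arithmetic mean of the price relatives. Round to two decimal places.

111.62

soap: 9.0 × (3.20/4.06) = 9.0 × 0.788177 = 7.0936
toothpaste: 20.2 × (4.72/5.14) = 20.2 × 0.918288 = 18.5494
beer: 24.1 × (7.18/5.91) = 24.1 × 1.214890 = 29.2788
bread: 10.0 × (5.83/4.57) = 10.0 × 1.275711 = 12.7571
natural gas: 17.9 × (0.12/0.11) = 17.9 × 1.090909 = 19.5273
mobile plan: 18.8 × (77.77/59.88) = 18.8 × 1.298764 = 24.4168
Index = Σ wᵢ·(p₁ᵢ/p₀ᵢ) = 7.0936 + 18.5494 + 29.2788 + 12.7571 + 19.5273 + 24.4168 = 111.6230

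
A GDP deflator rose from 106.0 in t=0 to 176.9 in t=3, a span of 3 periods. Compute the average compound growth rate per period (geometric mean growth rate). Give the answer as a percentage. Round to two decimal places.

18.62%

Growth factor = (176.9/106.0)^(1/3) = (1.668868)^(1/3) = 1.186153
Growth rate = 1.186153 − 1 = 0.186153 = 18.6153%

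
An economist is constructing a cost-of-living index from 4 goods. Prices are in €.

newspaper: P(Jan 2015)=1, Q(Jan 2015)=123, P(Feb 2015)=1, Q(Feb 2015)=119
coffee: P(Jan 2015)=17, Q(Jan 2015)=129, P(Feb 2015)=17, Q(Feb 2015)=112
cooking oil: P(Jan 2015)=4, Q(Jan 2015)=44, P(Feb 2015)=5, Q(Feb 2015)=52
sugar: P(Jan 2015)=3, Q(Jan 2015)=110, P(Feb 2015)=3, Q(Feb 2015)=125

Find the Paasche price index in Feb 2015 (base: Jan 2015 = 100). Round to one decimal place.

102.0

Paasche price index uses current-period quantities as weights.
ΣP(Feb 2015)·Q(Feb 2015) = 1×119 + 17×112 + 5×52 + 3×125 = 119 + 1904 + 260 + 375 = 2658
ΣP(Jan 2015)·Q(Feb 2015) = 1×119 + 17×112 + 4×52 + 3×125 = 119 + 1904 + 208 + 375 = 2606
Index = 2658 / 2606 × 100 = 101.9954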